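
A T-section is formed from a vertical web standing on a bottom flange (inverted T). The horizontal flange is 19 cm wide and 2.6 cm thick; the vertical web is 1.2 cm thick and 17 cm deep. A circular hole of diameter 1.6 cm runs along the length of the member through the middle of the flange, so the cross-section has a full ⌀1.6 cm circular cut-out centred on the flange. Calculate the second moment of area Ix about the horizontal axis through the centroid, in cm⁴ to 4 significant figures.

Treat the section as a set of non-overlapping primitives; coordinates are from the bounding-box lower-left.
Flange: 19 × 2.6, A = 49.4 cm², y = 1.3 cm, Ī = 27.8287 cm⁴.
Web: 1.2 × 17, A = 20.4 cm², y = 11.1 cm, Ī = 491.3 cm⁴.
Hole (subtracted): ⌀1.6, A = 2.01062 cm², y = 1.3 cm, Ī = 0.321699 cm⁴.
Centroid: ȳ = ΣA·y / ΣA = 4.24913 cm.
Transfer each piece to the horizontal axis through the centroid using Ī + A·d² with d = y − 4.24913:
  flange: d = -2.94913 cm → contributes +457.48 cm⁴
  web: d = 6.85087 cm → contributes +1448.76 cm⁴
  hole: d = -2.94913 cm → contributes −17.8088 cm⁴
Total I = 1888.43 cm⁴.

Ix ≈ 1888 cm⁴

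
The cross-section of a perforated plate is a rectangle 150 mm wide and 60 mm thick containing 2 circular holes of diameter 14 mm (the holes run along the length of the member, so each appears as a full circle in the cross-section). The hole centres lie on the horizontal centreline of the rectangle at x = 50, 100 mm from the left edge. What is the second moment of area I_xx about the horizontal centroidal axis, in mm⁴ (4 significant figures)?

I_xx ≈ 2.696 × 10⁶ mm⁴

Split into non-overlapping primitives; take the origin at the lower-left of the bounding box.
Plate: 150 × 60, A = 9 000 mm², y = 30 mm, Ī = 2 700 000 mm⁴.
Hole 1 (subtracted): ⌀14, A = 153.938 mm², y = 30 mm, Ī = 1885.74 mm⁴.
Hole 2 (subtracted): ⌀14, A = 153.938 mm², y = 30 mm, Ī = 1885.74 mm⁴.
By symmetry the centroid is at mid-height, ȳ = 30 mm.
All pieces are centred on the horizontal centroidal axis, so I = ΣĪ (holes subtracted) = 2 696 229 mm⁴.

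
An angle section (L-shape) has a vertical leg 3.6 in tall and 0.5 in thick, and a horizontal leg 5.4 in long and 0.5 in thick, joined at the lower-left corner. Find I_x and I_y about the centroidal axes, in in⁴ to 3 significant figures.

Decompose the section into non-overlapping parts with the origin at the bottom-left of its bounding rectangle.
Vertical leg: 0.5 × 3.6, A = 1.8 in², y = 1.8 in, Ī = 1.944 in⁴.
Horizontal leg (remainder): 4.9 × 0.5, A = 2.45 in², y = 0.25 in, Ī = 0.051042 in⁴.
Centroid: ȳ = ΣA·y / ΣA = 0.90647 in.
Transfer each piece to the centroidal x-axis using Ī + A·d² with d = y − 0.90647:
  vertical leg: d = 0.89353 in → contributes +3.3811 in⁴
  horizontal leg (remainder): d = -0.65647 in → contributes +1.1069 in⁴
Total I = 4.488 in⁴.
For the y-axis: x̄ = 1.8065 in.
Repeating about the centroidal y-axis gives I_y = 12.504 in⁴.

I_x ≈ 4.49 in⁴, I_y ≈ 12.5 in⁴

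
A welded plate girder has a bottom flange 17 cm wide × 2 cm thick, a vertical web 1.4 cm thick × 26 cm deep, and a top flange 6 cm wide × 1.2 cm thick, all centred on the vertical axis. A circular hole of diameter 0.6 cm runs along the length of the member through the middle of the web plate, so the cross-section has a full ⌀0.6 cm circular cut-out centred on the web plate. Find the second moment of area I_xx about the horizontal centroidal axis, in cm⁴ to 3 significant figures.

I_xx ≈ 8210 cm⁴

Treat the section as a set of non-overlapping primitives; coordinates are from the bounding-box lower-left.
Bottom plate: 17 × 2, A = 34 cm², y = 1 cm, Ī = 11.333 cm⁴.
Web plate: 1.4 × 26, A = 36.4 cm², y = 15 cm, Ī = 2050.5 cm⁴.
Top plate: 6 × 1.2, A = 7.2 cm², y = 28.6 cm, Ī = 0.864 cm⁴.
Hole (subtracted): ⌀0.6, A = 0.28274 cm², y = 15 cm, Ī = 0.0063617 cm⁴.
Centroid: ȳ = ΣA·y / ΣA = 10.11 cm.
Transfer each piece to the horizontal centroidal axis using Ī + A·d² with d = y − 10.11:
  bottom plate: d = -9.11 cm → contributes +2833.1 cm⁴
  web plate: d = 4.89 cm → contributes +2920.9 cm⁴
  top plate: d = 18.49 cm → contributes +2462.4 cm⁴
  hole: d = 4.89 cm → contributes −6.7673 cm⁴
Total I = 8209.6 cm⁴.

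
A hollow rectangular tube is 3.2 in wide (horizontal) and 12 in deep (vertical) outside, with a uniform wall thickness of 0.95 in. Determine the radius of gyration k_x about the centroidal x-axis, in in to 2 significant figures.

Treat the section as a set of non-overlapping primitives; coordinates are from the bounding-box lower-left.
Outer rectangle: 3.2 × 12, A = 38.4 in², y = 6 in, Ī = 460.8 in⁴.
Inner void (subtracted): 1.3 × 10.1, A = 13.13 in², y = 6 in, Ī = 111.6 in⁴.
By symmetry the centroid is at mid-height, ȳ = 6 in.
All pieces are centred on the centroidal x-axis, so I = ΣĪ (holes subtracted) = 349.2 in⁴.
Radius of gyration: k = √(I/A) = √(349.2 / 25.27) = 3.717 in.

k_x ≈ 3.7 in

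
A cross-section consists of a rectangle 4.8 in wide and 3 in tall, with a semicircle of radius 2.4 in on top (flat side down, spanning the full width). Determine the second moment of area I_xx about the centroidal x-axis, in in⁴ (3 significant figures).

Decompose the section into non-overlapping parts with the origin at the bottom-left of its bounding rectangle.
Rectangular body: 4.8 × 3, A = 14.4 in², y = 1.5 in, Ī = 10.8 in⁴.
Semicircular cap: semicircle r = 2.4, A = 9.0478 in², y = 4.0186 in, Ī = 3.6415 in⁴.
Centroid: ȳ = ΣA·y / ΣA = 2.4718 in.
Transfer each piece to the centroidal x-axis using Ī + A·d² with d = y − 2.4718:
  rectangular body: d = -0.97185 in → contributes +24.401 in⁴
  semicircular cap: d = 1.5467 in → contributes +25.288 in⁴
Total I = 49.688 in⁴.

I_xx ≈ 49.7 in⁴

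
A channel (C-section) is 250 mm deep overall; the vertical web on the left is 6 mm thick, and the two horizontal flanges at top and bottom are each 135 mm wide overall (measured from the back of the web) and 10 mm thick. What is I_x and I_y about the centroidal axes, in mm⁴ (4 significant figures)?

I_x ≈ 4.499 × 10⁷ mm⁴, I_y ≈ 7.904 × 10⁶ mm⁴

Split into non-overlapping primitives; take the origin at the lower-left of the bounding box.
Web: 6 × 250, A = 1 500 mm², y = 125 mm, Ī = 7 812 500 mm⁴.
Top flange (beyond web): 129 × 10, A = 1 290 mm², y = 245 mm, Ī = 10 750 mm⁴.
Bottom flange (beyond web): 129 × 10, A = 1 290 mm², y = 5 mm, Ī = 10 750 mm⁴.
By symmetry the centroid is at mid-height, ȳ = 125 mm.
Transfer each piece to the centroidal x-axis using Ī + A·d² with d = y − 125:
  web: d = 0 mm → contributes +7 812 500 mm⁴
  top flange (beyond web): d = 120 mm → contributes +18 586 750 mm⁴
  bottom flange (beyond web): d = -120 mm → contributes +18 586 750 mm⁴
Total I = 44 986 000 mm⁴.
For the y-axis: x̄ = 45.6838 mm.
Repeating about the centroidal y-axis gives I_y = 7 904 052 mm⁴.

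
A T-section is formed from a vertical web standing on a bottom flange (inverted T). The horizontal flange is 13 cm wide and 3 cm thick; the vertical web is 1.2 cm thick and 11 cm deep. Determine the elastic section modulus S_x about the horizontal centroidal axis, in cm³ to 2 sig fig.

Treat the section as a set of non-overlapping primitives; coordinates are from the bounding-box lower-left.
Flange: 13 × 3, A = 39 cm², y = 1.5 cm, Ī = 29.25 cm⁴.
Web: 1.2 × 11, A = 13.2 cm², y = 8.5 cm, Ī = 133.1 cm⁴.
Centroid: ȳ = ΣA·y / ΣA = 3.27 cm.
Transfer each piece to the horizontal centroidal axis using Ī + A·d² with d = y − 3.27:
  flange: d = -1.77 cm → contributes +151.4 cm⁴
  web: d = 5.23 cm → contributes +494.1 cm⁴
Total I = 645.6 cm⁴.
Extreme fibre distance c = 10.73 cm; S = I/c = 60.17 cm³.

S_x ≈ 60 cm³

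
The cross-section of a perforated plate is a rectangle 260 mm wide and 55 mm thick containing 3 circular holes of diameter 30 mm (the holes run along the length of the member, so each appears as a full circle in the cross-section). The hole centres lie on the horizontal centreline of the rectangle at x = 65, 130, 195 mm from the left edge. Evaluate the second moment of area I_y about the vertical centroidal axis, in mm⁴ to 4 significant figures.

Split into non-overlapping primitives; take the origin at the lower-left of the bounding box.
Plate: 260 × 55, A = 14 300 mm², x = 130 mm, Ī = 80 556 667 mm⁴.
Hole 1 (subtracted): ⌀30, A = 706.858 mm², x = 65 mm, Ī = 39760.8 mm⁴.
Hole 2 (subtracted): ⌀30, A = 706.858 mm², x = 130 mm, Ī = 39760.8 mm⁴.
Hole 3 (subtracted): ⌀30, A = 706.858 mm², x = 195 mm, Ī = 39760.8 mm⁴.
By symmetry the centroid is at mid-width, x̄ = 130 mm.
Transfer each piece to the vertical centroidal axis using Ī + A·d² with d = x − 130:
  plate: d = 0 mm → contributes +80 556 667 mm⁴
  hole 1: d = -65 mm → contributes −3 026 237 mm⁴
  hole 2: d = 0 mm → contributes −39760.8 mm⁴
  hole 3: d = 65 mm → contributes −3 026 237 mm⁴
Total I = 74 464 431 mm⁴.

I_y ≈ 7.446 × 10⁷ mm⁴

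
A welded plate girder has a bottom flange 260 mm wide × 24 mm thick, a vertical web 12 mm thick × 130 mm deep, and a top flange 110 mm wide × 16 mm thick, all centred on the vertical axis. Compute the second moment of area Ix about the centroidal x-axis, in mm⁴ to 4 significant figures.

Ix ≈ 3.595 × 10⁷ mm⁴

Decompose the section into non-overlapping parts with the origin at the bottom-left of its bounding rectangle.
Bottom plate: 260 × 24, A = 6 240 mm², y = 12 mm, Ī = 299 520 mm⁴.
Web plate: 12 × 130, A = 1 560 mm², y = 89 mm, Ī = 2 197 000 mm⁴.
Top plate: 110 × 16, A = 1 760 mm², y = 162 mm, Ī = 37546.7 mm⁴.
Centroid: ȳ = ΣA·y / ΣA = 52.1799 mm.
Transfer each piece to the centroidal x-axis using Ī + A·d² with d = y − 52.1799:
  bottom plate: d = -40.1799 mm → contributes +10 373 536 mm⁴
  web plate: d = 36.8201 mm → contributes +4 311 921 mm⁴
  top plate: d = 109.82 mm → contributes +21 263 940 mm⁴
Total I = 35 949 397 mm⁴.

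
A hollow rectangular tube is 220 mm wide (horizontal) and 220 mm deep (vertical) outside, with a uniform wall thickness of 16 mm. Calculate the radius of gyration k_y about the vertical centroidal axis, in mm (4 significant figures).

Treat the section as a set of non-overlapping primitives; coordinates are from the bounding-box lower-left.
Outer rectangle: 220 × 220, A = 48 400 mm², x = 110 mm, Ī = 195 213 333 mm⁴.
Inner void (subtracted): 188 × 188, A = 35 344 mm², x = 110 mm, Ī = 104 099 861 mm⁴.
By symmetry the centroid is at mid-width, x̄ = 110 mm.
All pieces are centred on the vertical centroidal axis, so I = ΣĪ (holes subtracted) = 91 113 472 mm⁴.
Radius of gyration: k = √(I/A) = √(91 113 472 / 13 056) = 83.5384 mm.

k_y ≈ 83.54 mm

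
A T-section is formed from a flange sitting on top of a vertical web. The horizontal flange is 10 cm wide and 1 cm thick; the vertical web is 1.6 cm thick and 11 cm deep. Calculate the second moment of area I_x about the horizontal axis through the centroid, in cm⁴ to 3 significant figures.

I_x ≈ 408 cm⁴

Treat the section as a set of non-overlapping primitives; coordinates are from the bounding-box lower-left.
Flange: 10 × 1, A = 10 cm², y = 11.5 cm, Ī = 0.83333 cm⁴.
Web: 1.6 × 11, A = 17.6 cm², y = 5.5 cm, Ī = 177.47 cm⁴.
Centroid: ȳ = ΣA·y / ΣA = 7.6739 cm.
Transfer each piece to the horizontal axis through the centroid using Ī + A·d² with d = y − 7.6739:
  flange: d = 3.8261 cm → contributes +147.22 cm⁴
  web: d = -2.1739 cm → contributes +260.64 cm⁴
Total I = 407.87 cm⁴.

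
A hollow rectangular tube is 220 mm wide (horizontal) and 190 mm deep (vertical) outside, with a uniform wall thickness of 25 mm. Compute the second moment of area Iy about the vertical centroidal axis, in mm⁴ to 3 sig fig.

Iy ≈ 1.11 × 10⁸ mm⁴

Split into non-overlapping primitives; take the origin at the lower-left of the bounding box.
Outer rectangle: 220 × 190, A = 41 800 mm², x = 110 mm, Ī = 168 593 333 mm⁴.
Inner void (subtracted): 170 × 140, A = 23 800 mm², x = 110 mm, Ī = 57 318 333 mm⁴.
By symmetry the centroid is at mid-width, x̄ = 110 mm.
All pieces are centred on the vertical centroidal axis, so I = ΣĪ (holes subtracted) = 111 275 000 mm⁴.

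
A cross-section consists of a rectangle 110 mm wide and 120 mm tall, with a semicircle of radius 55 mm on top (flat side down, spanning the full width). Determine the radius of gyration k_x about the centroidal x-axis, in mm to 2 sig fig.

k_x ≈ 48 mm

Break the section into simple shapes (no overlaps), measuring from the bottom-left corner of the bounding box.
Rectangular body: 110 × 120, A = 13 200 mm², y = 60 mm, Ī = 15 840 000 mm⁴.
Semicircular cap: semicircle r = 55, A = 4 752 mm², y = 143.3 mm, Ī = 1 004 345 mm⁴.
Centroid: ȳ = ΣA·y / ΣA = 82.06 mm.
Transfer each piece to the centroidal x-axis using Ī + A·d² with d = y − 82.06:
  rectangular body: d = -22.06 mm → contributes +22 263 780 mm⁴
  semicircular cap: d = 61.28 mm → contributes +18 849 459 mm⁴
Total I = 41 113 239 mm⁴.
Radius of gyration: k = √(I/A) = √(41 113 239 / 17 952) = 47.86 mm.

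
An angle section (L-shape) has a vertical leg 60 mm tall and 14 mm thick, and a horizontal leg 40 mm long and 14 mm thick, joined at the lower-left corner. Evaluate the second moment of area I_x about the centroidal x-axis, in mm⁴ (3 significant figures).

Split into non-overlapping primitives; take the origin at the lower-left of the bounding box.
Vertical leg: 14 × 60, A = 840 mm², y = 30 mm, Ī = 252 000 mm⁴.
Horizontal leg (remainder): 26 × 14, A = 364 mm², y = 7 mm, Ī = 5945.3 mm⁴.
Centroid: ȳ = ΣA·y / ΣA = 23.047 mm.
Transfer each piece to the centroidal x-axis using Ī + A·d² with d = y − 23.047:
  vertical leg: d = 6.9535 mm → contributes +292 615 mm⁴
  horizontal leg (remainder): d = -16.047 mm → contributes +99 672 mm⁴
Total I = 392 287 mm⁴.

I_x ≈ 3.92 × 10⁵ mm⁴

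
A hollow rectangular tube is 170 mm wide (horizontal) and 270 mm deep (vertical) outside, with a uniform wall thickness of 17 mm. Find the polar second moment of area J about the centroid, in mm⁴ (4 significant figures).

J ≈ 1.909 × 10⁸ mm⁴

Split into non-overlapping primitives; take the origin at the lower-left of the bounding box.
Outer rectangle: 170 × 270, A = 45 900 mm², y = 135 mm, Ī = 278 842 500 mm⁴.
Inner void (subtracted): 136 × 236, A = 32 096 mm², y = 135 mm, Ī = 148 968 235 mm⁴.
By symmetry the centroid is at mid-height, ȳ = 135 mm.
All pieces are centred on the centroidal x-axis, so I = ΣĪ (holes subtracted) = 129 874 265 mm⁴.
Repeating about the centroidal y-axis gives I_y = 61 071 865 mm⁴.
Polar second moment: J = I_x + I_y = 190 946 131 mm⁴.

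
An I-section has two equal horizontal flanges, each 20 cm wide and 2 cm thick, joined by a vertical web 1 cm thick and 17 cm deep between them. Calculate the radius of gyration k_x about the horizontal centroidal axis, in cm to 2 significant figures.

k_x ≈ 8.9 cm

Split into non-overlapping primitives; take the origin at the lower-left of the bounding box.
Bottom flange: 20 × 2, A = 40 cm², y = 1 cm, Ī = 13.33 cm⁴.
Web: 1 × 17, A = 17 cm², y = 10.5 cm, Ī = 409.4 cm⁴.
Top flange: 20 × 2, A = 40 cm², y = 20 cm, Ī = 13.33 cm⁴.
By symmetry the centroid is at mid-height, ȳ = 10.5 cm.
Transfer each piece to the horizontal centroidal axis using Ī + A·d² with d = y − 10.5:
  bottom flange: d = -9.5 cm → contributes +3 623 cm⁴
  web: d = 0 cm → contributes +409.4 cm⁴
  top flange: d = 9.5 cm → contributes +3 623 cm⁴
Total I = 7 656 cm⁴.
Radius of gyration: k = √(I/A) = √(7 656 / 97) = 8.884 cm.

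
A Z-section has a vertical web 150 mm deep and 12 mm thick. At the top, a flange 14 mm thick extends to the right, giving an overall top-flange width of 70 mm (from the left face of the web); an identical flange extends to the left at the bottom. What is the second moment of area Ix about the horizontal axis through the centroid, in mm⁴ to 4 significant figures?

Split into non-overlapping primitives; take the origin at the lower-left of the bounding box.
Web: 12 × 150, A = 1 800 mm², y = 75 mm, Ī = 3 375 000 mm⁴.
Top flange (beyond web): 58 × 14, A = 812 mm², y = 143 mm, Ī = 13262.7 mm⁴.
Bottom flange (beyond web): 58 × 14, A = 812 mm², y = 7 mm, Ī = 13262.7 mm⁴.
Centroid: ȳ = ΣA·y / ΣA = 75 mm.
Transfer each piece to the horizontal axis through the centroid using Ī + A·d² with d = y − 75:
  web: d = 0 mm → contributes +3 375 000 mm⁴
  top flange (beyond web): d = 68 mm → contributes +3 767 951 mm⁴
  bottom flange (beyond web): d = -68 mm → contributes +3 767 951 mm⁴
Total I = 10 910 901 mm⁴.

Ix ≈ 1.091 × 10⁷ mm⁴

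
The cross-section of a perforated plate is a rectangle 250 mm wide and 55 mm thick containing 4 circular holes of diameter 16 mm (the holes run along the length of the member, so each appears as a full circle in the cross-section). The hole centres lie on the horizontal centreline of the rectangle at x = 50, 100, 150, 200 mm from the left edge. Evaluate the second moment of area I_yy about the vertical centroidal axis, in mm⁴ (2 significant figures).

Decompose the section into non-overlapping parts with the origin at the bottom-left of its bounding rectangle.
Plate: 250 × 55, A = 13 750 mm², x = 125 mm, Ī = 71 614 583 mm⁴.
Hole 1 (subtracted): ⌀16, A = 201.1 mm², x = 50 mm, Ī = 3 217 mm⁴.
Hole 2 (subtracted): ⌀16, A = 201.1 mm², x = 100 mm, Ī = 3 217 mm⁴.
Hole 3 (subtracted): ⌀16, A = 201.1 mm², x = 150 mm, Ī = 3 217 mm⁴.
Hole 4 (subtracted): ⌀16, A = 201.1 mm², x = 200 mm, Ī = 3 217 mm⁴.
By symmetry the centroid is at mid-width, x̄ = 125 mm.
Transfer each piece to the vertical centroidal axis using Ī + A·d² with d = x − 125:
  plate: d = 0 mm → contributes +71 614 583 mm⁴
  hole 1: d = -75 mm → contributes −1 134 190 mm⁴
  hole 2: d = -25 mm → contributes −128 881 mm⁴
  hole 3: d = 25 mm → contributes −128 881 mm⁴
  hole 4: d = 75 mm → contributes −1 134 190 mm⁴
Total I = 69 088 441 mm⁴.

I_yy ≈ 6.9 × 10⁷ mm⁴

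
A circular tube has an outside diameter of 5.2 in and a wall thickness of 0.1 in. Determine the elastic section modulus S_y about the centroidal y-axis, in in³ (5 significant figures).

S_y ≈ 2.0043 in³

Split into non-overlapping primitives; take the origin at the lower-left of the bounding box.
Outer circle: ⌀5.2, A = 21.23717 in², x = 2.6 in, Ī = 35.89081 in⁴.
Bore (subtracted): ⌀5, A = 19.63495 in², x = 2.6 in, Ī = 30.67962 in⁴.
By symmetry the centroid is at mid-width, x̄ = 2.6 in.
All pieces are centred on the centroidal y-axis, so I = ΣĪ (holes subtracted) = 5.211195 in⁴.
Extreme fibre distance c = 2.6 in; S = I/c = 2.004306 in³.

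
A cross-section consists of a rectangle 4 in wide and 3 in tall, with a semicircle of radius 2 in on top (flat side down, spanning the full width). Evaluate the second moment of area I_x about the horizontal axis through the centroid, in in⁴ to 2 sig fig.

I_x ≈ 34 in⁴

Split into non-overlapping primitives; take the origin at the lower-left of the bounding box.
Rectangular body: 4 × 3, A = 12 in², y = 1.5 in, Ī = 9 in⁴.
Semicircular cap: semicircle r = 2, A = 6.283 in², y = 3.849 in, Ī = 1.756 in⁴.
Centroid: ȳ = ΣA·y / ΣA = 2.307 in.
Transfer each piece to the horizontal axis through the centroid using Ī + A·d² with d = y − 2.307:
  rectangular body: d = -0.8072 in → contributes +16.82 in⁴
  semicircular cap: d = 1.542 in → contributes +16.69 in⁴
Total I = 33.51 in⁴.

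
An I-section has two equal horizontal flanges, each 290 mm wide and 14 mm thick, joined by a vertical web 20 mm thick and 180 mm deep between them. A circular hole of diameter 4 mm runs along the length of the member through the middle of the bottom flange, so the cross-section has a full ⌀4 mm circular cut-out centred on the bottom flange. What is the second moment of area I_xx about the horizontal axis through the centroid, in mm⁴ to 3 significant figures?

Split into non-overlapping primitives; take the origin at the lower-left of the bounding box.
Bottom flange: 290 × 14, A = 4 060 mm², y = 7 mm, Ī = 66 313 mm⁴.
Web: 20 × 180, A = 3 600 mm², y = 104 mm, Ī = 9 720 000 mm⁴.
Top flange: 290 × 14, A = 4 060 mm², y = 201 mm, Ī = 66 313 mm⁴.
Hole (subtracted): ⌀4, A = 12.566 mm², y = 7 mm, Ī = 12.566 mm⁴.
Centroid: ȳ = ΣA·y / ΣA = 104.1 mm.
Transfer each piece to the horizontal axis through the centroid using Ī + A·d² with d = y − 104.1:
  bottom flange: d = -97.104 mm → contributes +38 348 904 mm⁴
  web: d = -0.10412 mm → contributes +9 720 039 mm⁴
  top flange: d = 96.896 mm → contributes +38 184 891 mm⁴
  hole: d = -97.104 mm → contributes −118 504 mm⁴
Total I = 86 135 330 mm⁴.

I_xx ≈ 8.61 × 10⁷ mm⁴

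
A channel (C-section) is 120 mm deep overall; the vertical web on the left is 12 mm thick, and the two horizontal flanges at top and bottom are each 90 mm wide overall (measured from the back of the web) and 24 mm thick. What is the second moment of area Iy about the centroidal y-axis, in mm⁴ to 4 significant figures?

Break the section into simple shapes (no overlaps), measuring from the bottom-left corner of the bounding box.
Web: 12 × 120, A = 1 440 mm², x = 6 mm, Ī = 17 280 mm⁴.
Top flange (beyond web): 78 × 24, A = 1 872 mm², x = 51 mm, Ī = 949 104 mm⁴.
Bottom flange (beyond web): 78 × 24, A = 1 872 mm², x = 51 mm, Ī = 949 104 mm⁴.
Centroid: x̄ = ΣA·x / ΣA = 38.5 mm.
Transfer each piece to the centroidal y-axis using Ī + A·d² with d = x − 38.5:
  web: d = -32.5 mm → contributes +1 538 280 mm⁴
  top flange (beyond web): d = 12.5 mm → contributes +1 241 604 mm⁴
  bottom flange (beyond web): d = 12.5 mm → contributes +1 241 604 mm⁴
Total I = 4 021 488 mm⁴.

Iy ≈ 4.021 × 10⁶ mm⁴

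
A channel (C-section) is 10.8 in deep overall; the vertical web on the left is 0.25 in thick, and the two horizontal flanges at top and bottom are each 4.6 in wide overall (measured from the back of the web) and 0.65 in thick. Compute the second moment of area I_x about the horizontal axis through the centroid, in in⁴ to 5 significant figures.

Split into non-overlapping primitives; take the origin at the lower-left of the bounding box.
Web: 0.25 × 10.8, A = 2.7 in², y = 5.4 in, Ī = 26.244 in⁴.
Top flange (beyond web): 4.35 × 0.65, A = 2.8275 in², y = 10.475 in, Ī = 0.09955156 in⁴.
Bottom flange (beyond web): 4.35 × 0.65, A = 2.8275 in², y = 0.325 in, Ī = 0.09955156 in⁴.
By symmetry the centroid is at mid-height, ȳ = 5.4 in.
Transfer each piece to the horizontal axis through the centroid using Ī + A·d² with d = y − 5.4:
  web: d = 0 in → contributes +26.244 in⁴
  top flange (beyond web): d = 5.075 in → contributes +72.92358 in⁴
  bottom flange (beyond web): d = -5.075 in → contributes +72.92358 in⁴
Total I = 172.0912 in⁴.

I_x ≈ 172.09 in⁴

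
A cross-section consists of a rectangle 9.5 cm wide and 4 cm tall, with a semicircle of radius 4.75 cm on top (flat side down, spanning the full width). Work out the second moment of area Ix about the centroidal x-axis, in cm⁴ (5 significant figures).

Ix ≈ 402.29 cm⁴

Break the section into simple shapes (no overlaps), measuring from the bottom-left corner of the bounding box.
Rectangular body: 9.5 × 4, A = 38 cm², y = 2 cm, Ī = 50.66667 cm⁴.
Semicircular cap: semicircle r = 4.75, A = 35.44109 cm², y = 6.015963 cm, Ī = 55.87358 cm⁴.
Centroid: ȳ = ΣA·y / ΣA = 3.938017 cm.
Transfer each piece to the centroidal x-axis using Ī + A·d² with d = y − 3.938017:
  rectangular body: d = -1.938017 cm → contributes +193.3913 cm⁴
  semicircular cap: d = 2.077945 cm → contributes +208.9032 cm⁴
Total I = 402.2944 cm⁴.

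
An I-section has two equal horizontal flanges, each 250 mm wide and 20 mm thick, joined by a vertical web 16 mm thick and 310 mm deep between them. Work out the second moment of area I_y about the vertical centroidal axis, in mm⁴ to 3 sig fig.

I_y ≈ 5.22 × 10⁷ mm⁴

Decompose the section into non-overlapping parts with the origin at the bottom-left of its bounding rectangle.
Bottom flange: 250 × 20, A = 5 000 mm², x = 125 mm, Ī = 26 041 667 mm⁴.
Web: 16 × 310, A = 4 960 mm², x = 125 mm, Ī = 105 813 mm⁴.
Top flange: 250 × 20, A = 5 000 mm², x = 125 mm, Ī = 26 041 667 mm⁴.
By symmetry the centroid is at mid-width, x̄ = 125 mm.
All pieces are centred on the vertical centroidal axis, so I = ΣĪ = 52 189 147 mm⁴.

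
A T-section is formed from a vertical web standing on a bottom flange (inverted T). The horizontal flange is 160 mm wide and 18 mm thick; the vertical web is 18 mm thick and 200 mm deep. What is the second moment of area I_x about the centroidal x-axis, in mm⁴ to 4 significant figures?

Treat the section as a set of non-overlapping primitives; coordinates are from the bounding-box lower-left.
Flange: 160 × 18, A = 2 880 mm², y = 9 mm, Ī = 77 760 mm⁴.
Web: 18 × 200, A = 3 600 mm², y = 118 mm, Ī = 12 000 000 mm⁴.
Centroid: ȳ = ΣA·y / ΣA = 69.5556 mm.
Transfer each piece to the centroidal x-axis using Ī + A·d² with d = y − 69.5556:
  flange: d = -60.5556 mm → contributes +10 638 649 mm⁴
  web: d = 48.4444 mm → contributes +20 448 711 mm⁴
Total I = 31 087 360 mm⁴.

I_x ≈ 3.109 × 10⁷ mm⁴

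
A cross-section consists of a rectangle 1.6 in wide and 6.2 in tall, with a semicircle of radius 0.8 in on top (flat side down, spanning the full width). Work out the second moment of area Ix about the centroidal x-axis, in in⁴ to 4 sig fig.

Split into non-overlapping primitives; take the origin at the lower-left of the bounding box.
Rectangular body: 1.6 × 6.2, A = 9.92 in², y = 3.1 in, Ī = 31.7771 in⁴.
Semicircular cap: semicircle r = 0.8, A = 1.00531 in², y = 6.53953 in, Ī = 0.0449565 in⁴.
Centroid: ȳ = ΣA·y / ΣA = 3.41649 in.
Transfer each piece to the centroidal x-axis using Ī + A·d² with d = y − 3.41649:
  rectangular body: d = -0.316494 in → contributes +32.7707 in⁴
  semicircular cap: d = 3.12304 in → contributes +9.8501 in⁴
Total I = 42.6208 in⁴.

Ix ≈ 42.62 in⁴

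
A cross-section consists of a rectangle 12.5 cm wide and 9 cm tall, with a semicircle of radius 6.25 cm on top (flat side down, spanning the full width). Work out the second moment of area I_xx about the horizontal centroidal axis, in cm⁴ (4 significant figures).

Break the section into simple shapes (no overlaps), measuring from the bottom-left corner of the bounding box.
Rectangular body: 12.5 × 9, A = 112.5 cm², y = 4.5 cm, Ī = 759.375 cm⁴.
Semicircular cap: semicircle r = 6.25, A = 61.3592 cm², y = 11.6526 cm, Ī = 167.476 cm⁴.
Centroid: ȳ = ΣA·y / ΣA = 7.02432 cm.
Transfer each piece to the horizontal centroidal axis using Ī + A·d² with d = y − 7.02432:
  rectangular body: d = -2.52432 cm → contributes +1476.25 cm⁴
  semicircular cap: d = 4.62826 cm → contributes +1481.84 cm⁴
Total I = 2958.09 cm⁴.

I_xx ≈ 2958 cm⁴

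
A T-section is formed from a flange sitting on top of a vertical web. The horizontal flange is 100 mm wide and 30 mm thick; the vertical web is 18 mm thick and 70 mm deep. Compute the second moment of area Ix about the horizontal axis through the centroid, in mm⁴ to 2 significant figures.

Ix ≈ 3.0 × 10⁶ mm⁴

Break the section into simple shapes (no overlaps), measuring from the bottom-left corner of the bounding box.
Flange: 100 × 30, A = 3 000 mm², y = 85 mm, Ī = 225 000 mm⁴.
Web: 18 × 70, A = 1 260 mm², y = 35 mm, Ī = 514 500 mm⁴.
Centroid: ȳ = ΣA·y / ΣA = 70.21 mm.
Transfer each piece to the horizontal axis through the centroid using Ī + A·d² with d = y − 70.21:
  flange: d = 14.79 mm → contributes +881 120 mm⁴
  web: d = -35.21 mm → contributes +2 076 690 mm⁴
Total I = 2 957 810 mm⁴.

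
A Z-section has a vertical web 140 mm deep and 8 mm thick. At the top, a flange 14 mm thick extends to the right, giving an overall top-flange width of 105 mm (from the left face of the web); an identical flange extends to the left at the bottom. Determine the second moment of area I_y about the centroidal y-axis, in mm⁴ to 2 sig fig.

I_y ≈ 9.6 × 10⁶ mm⁴

Treat the section as a set of non-overlapping primitives; coordinates are from the bounding-box lower-left.
Web: 8 × 140, A = 1 120 mm², x = 101 mm, Ī = 5 973 mm⁴.
Top flange (beyond web): 97 × 14, A = 1 358 mm², x = 153.5 mm, Ī = 1 064 785 mm⁴.
Bottom flange (beyond web): 97 × 14, A = 1 358 mm², x = 48.5 mm, Ī = 1 064 785 mm⁴.
Centroid: x̄ = ΣA·x / ΣA = 101 mm.
Transfer each piece to the centroidal y-axis using Ī + A·d² with d = x − 101:
  web: d = 0 mm → contributes +5 973 mm⁴
  top flange (beyond web): d = 52.5 mm → contributes +4 807 773 mm⁴
  bottom flange (beyond web): d = -52.5 mm → contributes +4 807 773 mm⁴
Total I = 9 621 519 mm⁴.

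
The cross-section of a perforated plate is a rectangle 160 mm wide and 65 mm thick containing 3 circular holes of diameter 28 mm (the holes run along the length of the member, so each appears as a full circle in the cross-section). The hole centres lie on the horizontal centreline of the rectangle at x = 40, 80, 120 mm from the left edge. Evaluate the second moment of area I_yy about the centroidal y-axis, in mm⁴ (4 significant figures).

Decompose the section into non-overlapping parts with the origin at the bottom-left of its bounding rectangle.
Plate: 160 × 65, A = 10 400 mm², x = 80 mm, Ī = 22 186 667 mm⁴.
Hole 1 (subtracted): ⌀28, A = 615.752 mm², x = 40 mm, Ī = 30171.9 mm⁴.
Hole 2 (subtracted): ⌀28, A = 615.752 mm², x = 80 mm, Ī = 30171.9 mm⁴.
Hole 3 (subtracted): ⌀28, A = 615.752 mm², x = 120 mm, Ī = 30171.9 mm⁴.
By symmetry the centroid is at mid-width, x̄ = 80 mm.
Transfer each piece to the centroidal y-axis using Ī + A·d² with d = x − 80:
  plate: d = 0 mm → contributes +22 186 667 mm⁴
  hole 1: d = -40 mm → contributes −1 015 375 mm⁴
  hole 2: d = 0 mm → contributes −30171.9 mm⁴
  hole 3: d = 40 mm → contributes −1 015 375 mm⁴
Total I = 20 125 744 mm⁴.

I_yy ≈ 2.013 × 10⁷ mm⁴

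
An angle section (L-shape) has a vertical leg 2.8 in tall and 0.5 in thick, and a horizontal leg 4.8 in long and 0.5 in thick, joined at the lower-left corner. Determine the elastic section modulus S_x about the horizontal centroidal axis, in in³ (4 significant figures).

Break the section into simple shapes (no overlaps), measuring from the bottom-left corner of the bounding box.
Vertical leg: 0.5 × 2.8, A = 1.4 in², y = 1.4 in, Ī = 0.914667 in⁴.
Horizontal leg (remainder): 4.3 × 0.5, A = 2.15 in², y = 0.25 in, Ī = 0.0447917 in⁴.
Centroid: ȳ = ΣA·y / ΣA = 0.703521 in.
Transfer each piece to the horizontal centroidal axis using Ī + A·d² with d = y − 0.703521:
  vertical leg: d = 0.696479 in → contributes +1.59378 in⁴
  horizontal leg (remainder): d = -0.453521 in → contributes +0.487007 in⁴
Total I = 2.08079 in⁴.
Extreme fibre distance c = 2.09648 in; S = I/c = 0.992516 in³.

S_x ≈ 0.9925 in³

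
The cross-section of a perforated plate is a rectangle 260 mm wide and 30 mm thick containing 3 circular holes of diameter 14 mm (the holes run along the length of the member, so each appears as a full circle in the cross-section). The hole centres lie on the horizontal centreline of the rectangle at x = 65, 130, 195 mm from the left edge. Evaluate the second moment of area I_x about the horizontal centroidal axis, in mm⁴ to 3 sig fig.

Decompose the section into non-overlapping parts with the origin at the bottom-left of its bounding rectangle.
Plate: 260 × 30, A = 7 800 mm², y = 15 mm, Ī = 585 000 mm⁴.
Hole 1 (subtracted): ⌀14, A = 153.94 mm², y = 15 mm, Ī = 1885.7 mm⁴.
Hole 2 (subtracted): ⌀14, A = 153.94 mm², y = 15 mm, Ī = 1885.7 mm⁴.
Hole 3 (subtracted): ⌀14, A = 153.94 mm², y = 15 mm, Ī = 1885.7 mm⁴.
By symmetry the centroid is at mid-height, ȳ = 15 mm.
All pieces are centred on the horizontal centroidal axis, so I = ΣĪ (holes subtracted) = 579 343 mm⁴.

I_x ≈ 5.79 × 10⁵ mm⁴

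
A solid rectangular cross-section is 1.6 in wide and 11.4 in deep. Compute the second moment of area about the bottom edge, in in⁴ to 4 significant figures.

The section: 1.6 × 11.4, A = 18.24 in², y = 5.7 in, Ī = 197.539 in⁴.
Transfer it to the base of the section using Ī + A·d² with d = y − 0:
  the section: d = 5.7 in → contributes +790.157 in⁴
Total I = 790.157 in⁴.

I_base ≈ 790.2 in⁴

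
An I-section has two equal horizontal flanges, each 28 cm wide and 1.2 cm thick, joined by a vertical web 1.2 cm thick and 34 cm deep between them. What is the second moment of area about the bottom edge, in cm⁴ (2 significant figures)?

Break the section into simple shapes (no overlaps), measuring from the bottom-left corner of the bounding box.
Bottom flange: 28 × 1.2, A = 33.6 cm², y = 0.6 cm, Ī = 4.032 cm⁴.
Web: 1.2 × 34, A = 40.8 cm², y = 18.2 cm, Ī = 3 930 cm⁴.
Top flange: 28 × 1.2, A = 33.6 cm², y = 35.8 cm, Ī = 4.032 cm⁴.
Transfer each piece to the bottom edge using Ī + A·d² with d = y − 0:
  bottom flange: d = 0.6 cm → contributes +16.13 cm⁴
  web: d = 18.2 cm → contributes +17 445 cm⁴
  top flange: d = 35.8 cm → contributes +43 067 cm⁴
Total I = 60 528 cm⁴.

I_base ≈ 6.1 × 10⁴ cm⁴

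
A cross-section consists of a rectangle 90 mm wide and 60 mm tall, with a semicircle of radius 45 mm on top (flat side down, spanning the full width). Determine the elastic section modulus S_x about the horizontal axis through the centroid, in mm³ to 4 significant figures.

Split into non-overlapping primitives; take the origin at the lower-left of the bounding box.
Rectangular body: 90 × 60, A = 5 400 mm², y = 30 mm, Ī = 1 620 000 mm⁴.
Semicircular cap: semicircle r = 45, A = 3180.86 mm², y = 79.0986 mm, Ī = 450 072 mm⁴.
Centroid: ȳ = ΣA·y / ΣA = 48.2005 mm.
Transfer each piece to the horizontal axis through the centroid using Ī + A·d² with d = y − 48.2005:
  rectangular body: d = -18.2005 mm → contributes +3 408 792 mm⁴
  semicircular cap: d = 30.8981 mm → contributes +3 486 819 mm⁴
Total I = 6 895 611 mm⁴.
Extreme fibre distance c = 56.7995 mm; S = I/c = 121 403 mm³.

S_x ≈ 1.214 × 10⁵ mm³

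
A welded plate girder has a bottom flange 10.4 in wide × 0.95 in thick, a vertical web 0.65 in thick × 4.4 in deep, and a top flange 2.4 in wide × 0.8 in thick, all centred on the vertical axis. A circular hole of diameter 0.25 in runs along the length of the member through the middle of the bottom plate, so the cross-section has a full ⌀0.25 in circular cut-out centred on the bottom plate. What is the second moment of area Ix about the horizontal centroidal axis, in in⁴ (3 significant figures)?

Decompose the section into non-overlapping parts with the origin at the bottom-left of its bounding rectangle.
Bottom plate: 10.4 × 0.95, A = 9.88 in², y = 0.475 in, Ī = 0.74306 in⁴.
Web plate: 0.65 × 4.4, A = 2.86 in², y = 3.15 in, Ī = 4.6141 in⁴.
Top plate: 2.4 × 0.8, A = 1.92 in², y = 5.75 in, Ī = 0.1024 in⁴.
Hole (subtracted): ⌀0.25, A = 0.049087 in², y = 0.475 in, Ī = 0.00019175 in⁴.
Centroid: ȳ = ΣA·y / ΣA = 1.6918 in.
Transfer each piece to the horizontal centroidal axis using Ī + A·d² with d = y − 1.6918:
  bottom plate: d = -1.2168 in → contributes +15.371 in⁴
  web plate: d = 1.4582 in → contributes +10.696 in⁴
  top plate: d = 4.0582 in → contributes +31.723 in⁴
  hole: d = -1.2168 in → contributes −0.07287 in⁴
Total I = 57.717 in⁴.

Ix ≈ 57.7 in⁴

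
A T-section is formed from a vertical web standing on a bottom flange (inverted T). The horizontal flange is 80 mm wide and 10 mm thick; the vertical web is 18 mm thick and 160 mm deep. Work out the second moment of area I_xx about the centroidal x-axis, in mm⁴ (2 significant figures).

Split into non-overlapping primitives; take the origin at the lower-left of the bounding box.
Flange: 80 × 10, A = 800 mm², y = 5 mm, Ī = 6 667 mm⁴.
Web: 18 × 160, A = 2 880 mm², y = 90 mm, Ī = 6 144 000 mm⁴.
Centroid: ȳ = ΣA·y / ΣA = 71.52 mm.
Transfer each piece to the centroidal x-axis using Ī + A·d² with d = y − 71.52:
  flange: d = -66.52 mm → contributes +3 546 780 mm⁴
  web: d = 18.48 mm → contributes +7 127 365 mm⁴
Total I = 10 674 145 mm⁴.

I_xx ≈ 1.1 × 10⁷ mm⁴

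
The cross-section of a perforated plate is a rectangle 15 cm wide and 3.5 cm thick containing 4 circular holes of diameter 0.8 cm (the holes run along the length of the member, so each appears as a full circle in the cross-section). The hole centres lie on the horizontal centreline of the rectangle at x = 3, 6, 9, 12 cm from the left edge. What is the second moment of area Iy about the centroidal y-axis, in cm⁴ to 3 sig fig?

Split into non-overlapping primitives; take the origin at the lower-left of the bounding box.
Plate: 15 × 3.5, A = 52.5 cm², x = 7.5 cm, Ī = 984.38 cm⁴.
Hole 1 (subtracted): ⌀0.8, A = 0.50265 cm², x = 3 cm, Ī = 0.020106 cm⁴.
Hole 2 (subtracted): ⌀0.8, A = 0.50265 cm², x = 6 cm, Ī = 0.020106 cm⁴.
Hole 3 (subtracted): ⌀0.8, A = 0.50265 cm², x = 9 cm, Ī = 0.020106 cm⁴.
Hole 4 (subtracted): ⌀0.8, A = 0.50265 cm², x = 12 cm, Ī = 0.020106 cm⁴.
By symmetry the centroid is at mid-width, x̄ = 7.5 cm.
Transfer each piece to the centroidal y-axis using Ī + A·d² with d = x − 7.5:
  plate: d = 0 cm → contributes +984.38 cm⁴
  hole 1: d = -4.5 cm → contributes −10.199 cm⁴
  hole 2: d = -1.5 cm → contributes −1.1511 cm⁴
  hole 3: d = 1.5 cm → contributes −1.1511 cm⁴
  hole 4: d = 4.5 cm → contributes −10.199 cm⁴
Total I = 961.68 cm⁴.

Iy ≈ 962 cm⁴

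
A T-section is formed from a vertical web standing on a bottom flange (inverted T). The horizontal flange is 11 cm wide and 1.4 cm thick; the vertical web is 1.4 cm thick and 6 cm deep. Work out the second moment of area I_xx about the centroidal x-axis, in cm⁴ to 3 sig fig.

I_xx ≈ 102 cm⁴

Split into non-overlapping primitives; take the origin at the lower-left of the bounding box.
Flange: 11 × 1.4, A = 15.4 cm², y = 0.7 cm, Ī = 2.5153 cm⁴.
Web: 1.4 × 6, A = 8.4 cm², y = 4.4 cm, Ī = 25.2 cm⁴.
Centroid: ȳ = ΣA·y / ΣA = 2.0059 cm.
Transfer each piece to the centroidal x-axis using Ī + A·d² with d = y − 2.0059:
  flange: d = -1.3059 cm → contributes +28.777 cm⁴
  web: d = 2.3941 cm → contributes +73.347 cm⁴
Total I = 102.12 cm⁴.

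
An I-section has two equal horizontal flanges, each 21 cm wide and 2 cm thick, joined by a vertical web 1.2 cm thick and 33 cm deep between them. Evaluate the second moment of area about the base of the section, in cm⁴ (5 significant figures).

Decompose the section into non-overlapping parts with the origin at the bottom-left of its bounding rectangle.
Bottom flange: 21 × 2, A = 42 cm², y = 1 cm, Ī = 14 cm⁴.
Web: 1.2 × 33, A = 39.6 cm², y = 18.5 cm, Ī = 3593.7 cm⁴.
Top flange: 21 × 2, A = 42 cm², y = 36 cm, Ī = 14 cm⁴.
Transfer each piece to the bottom edge using Ī + A·d² with d = y − 0:
  bottom flange: d = 1 cm → contributes +56 cm⁴
  web: d = 18.5 cm → contributes +17146.8 cm⁴
  top flange: d = 36 cm → contributes +54 446 cm⁴
Total I = 71648.8 cm⁴.

I_base ≈ 7.1649 × 10⁴ cm⁴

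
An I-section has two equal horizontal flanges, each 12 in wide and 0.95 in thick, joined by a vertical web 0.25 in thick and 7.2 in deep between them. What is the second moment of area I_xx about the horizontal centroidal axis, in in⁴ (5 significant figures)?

I_xx ≈ 388.10 in⁴

Split into non-overlapping primitives; take the origin at the lower-left of the bounding box.
Bottom flange: 12 × 0.95, A = 11.4 in², y = 0.475 in, Ī = 0.857375 in⁴.
Web: 0.25 × 7.2, A = 1.8 in², y = 4.55 in, Ī = 7.776 in⁴.
Top flange: 12 × 0.95, A = 11.4 in², y = 8.625 in, Ī = 0.857375 in⁴.
By symmetry the centroid is at mid-height, ȳ = 4.55 in.
Transfer each piece to the horizontal centroidal axis using Ī + A·d² with d = y − 4.55:
  bottom flange: d = -4.075 in → contributes +190.1615 in⁴
  web: d = 0 in → contributes +7.776 in⁴
  top flange: d = 4.075 in → contributes +190.1615 in⁴
Total I = 388.099 in⁴.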